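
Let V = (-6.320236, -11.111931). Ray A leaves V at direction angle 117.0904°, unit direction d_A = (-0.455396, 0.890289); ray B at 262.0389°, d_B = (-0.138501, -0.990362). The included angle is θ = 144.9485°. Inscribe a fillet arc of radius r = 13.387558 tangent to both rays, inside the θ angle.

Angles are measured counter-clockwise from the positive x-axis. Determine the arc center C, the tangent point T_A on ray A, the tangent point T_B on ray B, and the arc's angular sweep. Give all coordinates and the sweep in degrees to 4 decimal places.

bisector direction at 189.5646° = (-0.986099,-0.166160)
center distance |VC| = r/sin(θ/2) = 13.387558/sin(72.4742°) = 14.039235
C = V + |VC|·bis = (-20.1643,-13.4447)
T_A = V + ((C−V)·d_A)·d_A = V + 4.2277·d_A = (-8.2455,-7.3481)
T_B = V + ((C−V)·d_B)·d_B = V + 4.2277·d_B = (-6.9058,-15.2989)
sweep = 180° − θ = 35.0515°

center=(-20.1643,-13.4447) T_A=(-8.2455,-7.3481) T_B=(-6.9058,-15.2989) sweep=35.0515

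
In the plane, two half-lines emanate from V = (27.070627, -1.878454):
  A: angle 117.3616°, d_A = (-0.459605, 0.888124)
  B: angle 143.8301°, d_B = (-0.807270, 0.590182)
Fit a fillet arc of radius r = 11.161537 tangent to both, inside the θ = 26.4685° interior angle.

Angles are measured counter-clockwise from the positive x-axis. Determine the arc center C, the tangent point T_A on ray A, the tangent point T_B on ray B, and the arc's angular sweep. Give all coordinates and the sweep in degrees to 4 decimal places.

bisector direction at 130.5958° = (-0.650719,0.759318)
center distance |VC| = r/sin(θ/2) = 11.161537/sin(13.2342°) = 48.754641
C = V + |VC|·bis = (-4.6550,35.1418)
T_A = V + ((C−V)·d_A)·d_A = V + 47.4598·d_A = (5.2579,40.2717)
T_B = V + ((C−V)·d_B)·d_B = V + 47.4598·d_B = (-11.2423,26.1315)
sweep = 180° − θ = 153.5315°

center=(-4.6550,35.1418) T_A=(5.2579,40.2717) T_B=(-11.2423,26.1315) sweep=153.5315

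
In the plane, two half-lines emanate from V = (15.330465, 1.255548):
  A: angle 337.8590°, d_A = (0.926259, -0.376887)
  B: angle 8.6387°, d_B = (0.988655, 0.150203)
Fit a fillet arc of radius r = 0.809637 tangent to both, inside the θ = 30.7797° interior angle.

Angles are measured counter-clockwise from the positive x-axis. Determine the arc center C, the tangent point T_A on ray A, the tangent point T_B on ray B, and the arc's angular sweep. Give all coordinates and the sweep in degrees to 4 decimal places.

bisector direction at 353.2488° = (0.993066,-0.117557)
center distance |VC| = r/sin(θ/2) = 0.809637/sin(15.3898°) = 3.050798
C = V + |VC|·bis = (18.3601,0.8969)
T_A = V + ((C−V)·d_A)·d_A = V + 2.9414·d_A = (18.0550,0.1470)
T_B = V + ((C−V)·d_B)·d_B = V + 2.9414·d_B = (18.2385,1.6974)
sweep = 180° − θ = 149.2203°

center=(18.3601,0.8969) T_A=(18.0550,0.1470) T_B=(18.2385,1.6974) sweep=149.2203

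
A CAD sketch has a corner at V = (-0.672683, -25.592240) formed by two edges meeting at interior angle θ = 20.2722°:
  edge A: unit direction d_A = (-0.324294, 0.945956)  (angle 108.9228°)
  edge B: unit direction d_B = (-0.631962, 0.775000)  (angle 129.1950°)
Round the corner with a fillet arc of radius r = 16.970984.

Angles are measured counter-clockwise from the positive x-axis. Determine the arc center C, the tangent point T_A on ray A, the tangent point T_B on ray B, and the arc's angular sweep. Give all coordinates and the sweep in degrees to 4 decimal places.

bisector direction at 119.0589° = (-0.485708,0.874121)
center distance |VC| = r/sin(θ/2) = 16.970984/sin(10.1361°) = 96.433173
C = V + |VC|·bis = (-47.5111,58.7020)
T_A = V + ((C−V)·d_A)·d_A = V + 94.9281·d_A = (-31.4573,64.2056)
T_B = V + ((C−V)·d_B)·d_B = V + 94.9281·d_B = (-60.6636,47.9770)
sweep = 180° − θ = 159.7278°

center=(-47.5111,58.7020) T_A=(-31.4573,64.2056) T_B=(-60.6636,47.9770) sweep=159.7278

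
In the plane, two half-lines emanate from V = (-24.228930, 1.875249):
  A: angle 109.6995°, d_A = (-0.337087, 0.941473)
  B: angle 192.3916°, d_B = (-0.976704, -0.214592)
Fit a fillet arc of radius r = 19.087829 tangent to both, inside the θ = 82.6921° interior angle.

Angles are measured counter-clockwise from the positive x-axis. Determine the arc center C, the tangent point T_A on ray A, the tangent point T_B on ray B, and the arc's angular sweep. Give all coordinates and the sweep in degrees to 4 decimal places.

bisector direction at 151.0455° = (-0.875005,0.484114)
center distance |VC| = r/sin(θ/2) = 19.087829/sin(41.3460°) = 28.894455
C = V + |VC|·bis = (-49.5117,15.8635)
T_A = V + ((C−V)·d_A)·d_A = V + 21.6920·d_A = (-31.5410,22.2977)
T_B = V + ((C−V)·d_B)·d_B = V + 21.6920·d_B = (-45.4156,-2.7797)
sweep = 180° − θ = 97.3079°

center=(-49.5117,15.8635) T_A=(-31.5410,22.2977) T_B=(-45.4156,-2.7797) sweep=97.3079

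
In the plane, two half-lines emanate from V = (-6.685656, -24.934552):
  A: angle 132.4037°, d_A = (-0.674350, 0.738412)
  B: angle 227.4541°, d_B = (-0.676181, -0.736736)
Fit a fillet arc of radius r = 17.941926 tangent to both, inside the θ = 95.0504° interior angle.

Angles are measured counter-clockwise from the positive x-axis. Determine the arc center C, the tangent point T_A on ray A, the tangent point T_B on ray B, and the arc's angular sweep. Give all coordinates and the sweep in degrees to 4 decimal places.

center=(-31.0112,-24.9044) T_A=(-17.7627,-12.8052) T_B=(-17.7928,-37.0363) sweep=84.9496

bisector direction at 179.9289° = (-0.999999,0.001241)
center distance |VC| = r/sin(θ/2) = 17.941926/sin(47.5252°) = 24.325581
C = V + |VC|·bis = (-31.0112,-24.9044)
T_A = V + ((C−V)·d_A)·d_A = V + 16.4262·d_A = (-17.7627,-12.8052)
T_B = V + ((C−V)·d_B)·d_B = V + 16.4262·d_B = (-17.7928,-37.0363)
sweep = 180° − θ = 84.9496°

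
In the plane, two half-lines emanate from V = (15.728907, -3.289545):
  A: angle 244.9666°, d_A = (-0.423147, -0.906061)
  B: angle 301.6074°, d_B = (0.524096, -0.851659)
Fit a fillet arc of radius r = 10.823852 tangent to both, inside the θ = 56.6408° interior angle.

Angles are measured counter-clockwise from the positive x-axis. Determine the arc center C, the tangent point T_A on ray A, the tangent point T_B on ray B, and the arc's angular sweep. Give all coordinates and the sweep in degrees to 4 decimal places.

center=(17.0371,-26.0678) T_A=(7.2300,-21.4877) T_B=(26.2553,-20.3951) sweep=123.3592

bisector direction at 273.2870° = (0.057338,-0.998355)
center distance |VC| = r/sin(θ/2) = 10.823852/sin(28.3204°) = 22.815797
C = V + |VC|·bis = (17.0371,-26.0678)
T_A = V + ((C−V)·d_A)·d_A = V + 20.0849·d_A = (7.2300,-21.4877)
T_B = V + ((C−V)·d_B)·d_B = V + 20.0849·d_B = (26.2553,-20.3951)
sweep = 180° − θ = 123.3592°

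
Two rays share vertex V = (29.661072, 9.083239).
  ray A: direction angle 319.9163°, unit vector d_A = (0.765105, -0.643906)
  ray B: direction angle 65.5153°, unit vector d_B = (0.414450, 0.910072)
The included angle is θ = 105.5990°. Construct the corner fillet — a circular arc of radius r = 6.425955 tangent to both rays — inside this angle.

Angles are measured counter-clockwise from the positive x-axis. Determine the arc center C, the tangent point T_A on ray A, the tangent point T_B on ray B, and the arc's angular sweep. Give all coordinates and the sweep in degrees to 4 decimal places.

center=(37.5307,10.8590) T_A=(33.3930,5.9425) T_B=(31.6826,13.5223) sweep=74.4010

bisector direction at 12.7158° = (0.975474,0.220115)
center distance |VC| = r/sin(θ/2) = 6.425955/sin(52.7995°) = 8.067491
C = V + |VC|·bis = (37.5307,10.8590)
T_A = V + ((C−V)·d_A)·d_A = V + 4.8777·d_A = (33.3930,5.9425)
T_B = V + ((C−V)·d_B)·d_B = V + 4.8777·d_B = (31.6826,13.5223)
sweep = 180° − θ = 74.4010°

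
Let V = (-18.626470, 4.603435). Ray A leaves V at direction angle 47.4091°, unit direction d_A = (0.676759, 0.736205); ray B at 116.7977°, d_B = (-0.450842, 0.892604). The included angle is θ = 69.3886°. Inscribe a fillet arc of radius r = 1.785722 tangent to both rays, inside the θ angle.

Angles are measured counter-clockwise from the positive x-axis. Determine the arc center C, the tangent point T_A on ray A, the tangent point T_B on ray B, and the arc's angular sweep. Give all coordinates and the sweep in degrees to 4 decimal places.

bisector direction at 82.1034° = (0.137386,0.990518)
center distance |VC| = r/sin(θ/2) = 1.785722/sin(34.6943°) = 3.137261
C = V + |VC|·bis = (-18.1955,7.7109)
T_A = V + ((C−V)·d_A)·d_A = V + 2.5795·d_A = (-16.8808,6.5024)
T_B = V + ((C−V)·d_B)·d_B = V + 2.5795·d_B = (-19.7894,6.9059)
sweep = 180° − θ = 110.6114°

center=(-18.1955,7.7109) T_A=(-16.8808,6.5024) T_B=(-19.7894,6.9059) sweep=110.6114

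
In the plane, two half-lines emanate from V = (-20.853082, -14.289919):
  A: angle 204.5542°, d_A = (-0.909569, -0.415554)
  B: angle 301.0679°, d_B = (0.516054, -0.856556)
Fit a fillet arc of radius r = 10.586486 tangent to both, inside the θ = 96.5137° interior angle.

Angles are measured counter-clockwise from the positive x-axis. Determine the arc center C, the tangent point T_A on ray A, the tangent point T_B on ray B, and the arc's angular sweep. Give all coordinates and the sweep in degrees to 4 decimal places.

center=(-25.0461,-27.8446) T_A=(-29.4453,-18.2155) T_B=(-15.9782,-22.3814) sweep=83.4863

bisector direction at 252.8111° = (-0.295524,-0.955335)
center distance |VC| = r/sin(θ/2) = 10.586486/sin(48.2569°) = 14.188395
C = V + |VC|·bis = (-25.0461,-27.8446)
T_A = V + ((C−V)·d_A)·d_A = V + 9.4465·d_A = (-29.4453,-18.2155)
T_B = V + ((C−V)·d_B)·d_B = V + 9.4465·d_B = (-15.9782,-22.3814)
sweep = 180° − θ = 83.4863°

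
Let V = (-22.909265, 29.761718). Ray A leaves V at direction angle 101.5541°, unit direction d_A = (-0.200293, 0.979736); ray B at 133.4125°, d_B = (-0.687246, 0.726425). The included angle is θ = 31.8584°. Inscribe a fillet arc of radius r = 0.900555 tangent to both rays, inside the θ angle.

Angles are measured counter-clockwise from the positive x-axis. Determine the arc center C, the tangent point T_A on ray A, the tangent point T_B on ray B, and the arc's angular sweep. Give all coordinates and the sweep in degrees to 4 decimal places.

center=(-24.4236,32.6727) T_A=(-23.5413,32.8531) T_B=(-25.0777,32.0538) sweep=148.1416

bisector direction at 117.4833° = (-0.461490,0.887145)
center distance |VC| = r/sin(θ/2) = 0.900555/sin(15.9292°) = 3.281316
C = V + |VC|·bis = (-24.4236,32.6727)
T_A = V + ((C−V)·d_A)·d_A = V + 3.1553·d_A = (-23.5413,32.8531)
T_B = V + ((C−V)·d_B)·d_B = V + 3.1553·d_B = (-25.0777,32.0538)
sweep = 180° − θ = 148.1416°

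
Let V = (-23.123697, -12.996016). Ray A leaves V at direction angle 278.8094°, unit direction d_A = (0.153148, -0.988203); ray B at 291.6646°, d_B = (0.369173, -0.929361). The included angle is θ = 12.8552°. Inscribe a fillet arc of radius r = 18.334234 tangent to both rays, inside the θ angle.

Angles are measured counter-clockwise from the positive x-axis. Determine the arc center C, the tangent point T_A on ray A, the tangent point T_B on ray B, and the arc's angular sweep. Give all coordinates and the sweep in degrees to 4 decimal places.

bisector direction at 285.2370° = (0.262812,-0.964847)
center distance |VC| = r/sin(θ/2) = 18.334234/sin(6.4276°) = 163.775100
C = V + |VC|·bis = (19.9184,-171.0139)
T_A = V + ((C−V)·d_A)·d_A = V + 162.7456·d_A = (1.8005,-173.8218)
T_B = V + ((C−V)·d_B)·d_B = V + 162.7456·d_B = (36.9575,-164.2454)
sweep = 180° − θ = 167.1448°

center=(19.9184,-171.0139) T_A=(1.8005,-173.8218) T_B=(36.9575,-164.2454) sweep=167.1448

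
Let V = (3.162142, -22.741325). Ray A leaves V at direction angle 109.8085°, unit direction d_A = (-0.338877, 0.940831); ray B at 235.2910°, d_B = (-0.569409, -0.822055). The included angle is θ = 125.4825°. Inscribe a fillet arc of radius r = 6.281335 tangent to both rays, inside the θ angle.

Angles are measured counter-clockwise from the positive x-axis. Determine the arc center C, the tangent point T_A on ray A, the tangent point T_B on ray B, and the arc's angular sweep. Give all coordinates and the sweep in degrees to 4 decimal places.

center=(-3.8442,-21.8251) T_A=(2.0654,-19.6965) T_B=(1.3194,-25.4018) sweep=54.5175

bisector direction at 172.5497° = (-0.991558,0.129665)
center distance |VC| = r/sin(θ/2) = 6.281335/sin(62.7413°) = 7.066038
C = V + |VC|·bis = (-3.8442,-21.8251)
T_A = V + ((C−V)·d_A)·d_A = V + 3.2363·d_A = (2.0654,-19.6965)
T_B = V + ((C−V)·d_B)·d_B = V + 3.2363·d_B = (1.3194,-25.4018)
sweep = 180° − θ = 54.5175°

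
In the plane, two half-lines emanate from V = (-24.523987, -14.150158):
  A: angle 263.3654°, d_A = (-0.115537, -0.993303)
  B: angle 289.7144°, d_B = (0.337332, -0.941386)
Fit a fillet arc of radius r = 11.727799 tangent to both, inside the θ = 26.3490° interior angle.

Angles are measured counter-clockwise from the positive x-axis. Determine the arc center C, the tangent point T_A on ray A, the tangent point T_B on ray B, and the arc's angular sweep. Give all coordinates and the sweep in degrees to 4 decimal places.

bisector direction at 276.5399° = (0.113895,-0.993493)
center distance |VC| = r/sin(θ/2) = 11.727799/sin(13.1745°) = 51.456323
C = V + |VC|·bis = (-18.6634,-65.2716)
T_A = V + ((C−V)·d_A)·d_A = V + 50.1020·d_A = (-30.3126,-63.9166)
T_B = V + ((C−V)·d_B)·d_B = V + 50.1020·d_B = (-7.6230,-61.3155)
sweep = 180° − θ = 153.6510°

center=(-18.6634,-65.2716) T_A=(-30.3126,-63.9166) T_B=(-7.6230,-61.3155) sweep=153.6510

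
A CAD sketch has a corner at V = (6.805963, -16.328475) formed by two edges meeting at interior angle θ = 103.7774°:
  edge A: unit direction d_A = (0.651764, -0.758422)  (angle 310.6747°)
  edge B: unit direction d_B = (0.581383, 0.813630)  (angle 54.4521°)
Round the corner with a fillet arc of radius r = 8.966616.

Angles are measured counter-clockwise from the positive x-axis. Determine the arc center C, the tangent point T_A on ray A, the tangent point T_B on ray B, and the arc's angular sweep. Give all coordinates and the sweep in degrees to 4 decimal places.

bisector direction at 2.5634° = (0.998999,0.044725)
center distance |VC| = r/sin(θ/2) = 8.966616/sin(51.8887°) = 11.396116
C = V + |VC|·bis = (18.1907,-15.8188)
T_A = V + ((C−V)·d_A)·d_A = V + 7.0336·d_A = (11.3902,-21.6629)
T_B = V + ((C−V)·d_B)·d_B = V + 7.0336·d_B = (10.8952,-10.6057)
sweep = 180° − θ = 76.2226°

center=(18.1907,-15.8188) T_A=(11.3902,-21.6629) T_B=(10.8952,-10.6057) sweep=76.2226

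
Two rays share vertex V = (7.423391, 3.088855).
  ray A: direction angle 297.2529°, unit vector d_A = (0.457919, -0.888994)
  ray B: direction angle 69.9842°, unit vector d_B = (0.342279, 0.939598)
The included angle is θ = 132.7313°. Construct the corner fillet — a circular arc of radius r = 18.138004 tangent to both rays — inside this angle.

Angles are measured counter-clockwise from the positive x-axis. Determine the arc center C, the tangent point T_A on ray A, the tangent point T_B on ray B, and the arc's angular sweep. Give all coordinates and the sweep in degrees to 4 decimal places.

center=(27.1826,4.3384) T_A=(11.0580,-3.9673) T_B=(10.1401,10.5467) sweep=47.2687

bisector direction at 3.6185° = (0.998006,0.063114)
center distance |VC| = r/sin(θ/2) = 18.138004/sin(66.3657°) = 19.798666
C = V + |VC|·bis = (27.1826,4.3384)
T_A = V + ((C−V)·d_A)·d_A = V + 7.9373·d_A = (11.0580,-3.9673)
T_B = V + ((C−V)·d_B)·d_B = V + 7.9373·d_B = (10.1401,10.5467)
sweep = 180° − θ = 47.2687°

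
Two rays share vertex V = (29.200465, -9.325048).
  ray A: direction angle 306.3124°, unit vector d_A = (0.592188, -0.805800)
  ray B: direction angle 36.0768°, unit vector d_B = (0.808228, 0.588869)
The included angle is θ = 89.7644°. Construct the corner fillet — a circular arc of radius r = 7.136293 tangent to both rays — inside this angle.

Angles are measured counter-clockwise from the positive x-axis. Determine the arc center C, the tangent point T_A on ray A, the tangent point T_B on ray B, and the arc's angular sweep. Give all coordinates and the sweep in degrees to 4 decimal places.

bisector direction at 351.1946° = (0.988214,-0.153079)
center distance |VC| = r/sin(θ/2) = 7.136293/sin(44.8822°) = 10.113056
C = V + |VC|·bis = (39.1943,-10.8731)
T_A = V + ((C−V)·d_A)·d_A = V + 7.1657·d_A = (33.4439,-15.0992)
T_B = V + ((C−V)·d_B)·d_B = V + 7.1657·d_B = (34.9920,-5.1054)
sweep = 180° − θ = 90.2356°

center=(39.1943,-10.8731) T_A=(33.4439,-15.0992) T_B=(34.9920,-5.1054) sweep=90.2356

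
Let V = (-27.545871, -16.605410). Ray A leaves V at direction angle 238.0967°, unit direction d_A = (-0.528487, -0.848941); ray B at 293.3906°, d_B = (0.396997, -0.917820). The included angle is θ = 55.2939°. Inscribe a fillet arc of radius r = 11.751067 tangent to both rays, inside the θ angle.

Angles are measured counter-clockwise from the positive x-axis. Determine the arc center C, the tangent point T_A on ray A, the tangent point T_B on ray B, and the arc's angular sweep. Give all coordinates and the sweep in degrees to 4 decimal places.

center=(-29.4254,-41.8599) T_A=(-39.4014,-35.6496) T_B=(-18.6401,-37.1948) sweep=124.7061

bisector direction at 265.7437° = (-0.074219,-0.997242)
center distance |VC| = r/sin(θ/2) = 11.751067/sin(27.6470°) = 25.324371
C = V + |VC|·bis = (-29.4254,-41.8599)
T_A = V + ((C−V)·d_A)·d_A = V + 22.4329·d_A = (-39.4014,-35.6496)
T_B = V + ((C−V)·d_B)·d_B = V + 22.4329·d_B = (-18.6401,-37.1948)
sweep = 180° − θ = 124.7061°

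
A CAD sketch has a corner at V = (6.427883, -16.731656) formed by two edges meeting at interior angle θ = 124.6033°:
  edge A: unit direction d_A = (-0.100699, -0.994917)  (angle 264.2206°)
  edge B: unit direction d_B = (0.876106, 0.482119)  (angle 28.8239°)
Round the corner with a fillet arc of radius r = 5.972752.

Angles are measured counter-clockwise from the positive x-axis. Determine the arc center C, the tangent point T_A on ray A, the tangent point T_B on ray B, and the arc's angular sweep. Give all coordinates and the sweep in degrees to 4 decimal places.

center=(12.0545,-20.4527) T_A=(6.1121,-19.8513) T_B=(9.1750,-15.2199) sweep=55.3967

bisector direction at 326.5222° = (0.834100,-0.551613)
center distance |VC| = r/sin(θ/2) = 5.972752/sin(62.3017°) = 6.745770
C = V + |VC|·bis = (12.0545,-20.4527)
T_A = V + ((C−V)·d_A)·d_A = V + 3.1355·d_A = (6.1121,-19.8513)
T_B = V + ((C−V)·d_B)·d_B = V + 3.1355·d_B = (9.1750,-15.2199)
sweep = 180° − θ = 55.3967°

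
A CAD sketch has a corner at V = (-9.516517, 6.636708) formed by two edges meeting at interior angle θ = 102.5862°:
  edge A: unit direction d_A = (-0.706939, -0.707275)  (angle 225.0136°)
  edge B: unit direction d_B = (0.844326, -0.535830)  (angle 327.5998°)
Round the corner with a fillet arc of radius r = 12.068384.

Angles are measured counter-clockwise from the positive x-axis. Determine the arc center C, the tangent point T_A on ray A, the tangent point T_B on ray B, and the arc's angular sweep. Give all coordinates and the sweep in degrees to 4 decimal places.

bisector direction at 276.3067° = (0.109851,-0.993948)
center distance |VC| = r/sin(θ/2) = 12.068384/sin(51.2931°) = 15.465246
C = V + |VC|·bis = (-7.8177,-8.7349)
T_A = V + ((C−V)·d_A)·d_A = V + 9.6710·d_A = (-16.3533,-0.2033)
T_B = V + ((C−V)·d_B)·d_B = V + 9.6710·d_B = (-1.3511,1.4547)
sweep = 180° − θ = 77.4138°

center=(-7.8177,-8.7349) T_A=(-16.3533,-0.2033) T_B=(-1.3511,1.4547) sweep=77.4138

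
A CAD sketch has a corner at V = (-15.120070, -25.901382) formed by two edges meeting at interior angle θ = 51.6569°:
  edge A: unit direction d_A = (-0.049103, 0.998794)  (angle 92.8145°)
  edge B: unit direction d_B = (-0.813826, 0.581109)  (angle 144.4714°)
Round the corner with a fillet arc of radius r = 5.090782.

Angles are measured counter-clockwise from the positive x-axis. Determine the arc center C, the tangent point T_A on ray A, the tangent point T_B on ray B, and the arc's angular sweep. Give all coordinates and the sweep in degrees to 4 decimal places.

center=(-20.7211,-15.6466) T_A=(-15.6365,-15.3966) T_B=(-23.6794,-19.7896) sweep=128.3431

bisector direction at 118.6430° = (-0.479350,0.877624)
center distance |VC| = r/sin(θ/2) = 5.090782/sin(25.8285°) = 11.684732
C = V + |VC|·bis = (-20.7211,-15.6466)
T_A = V + ((C−V)·d_A)·d_A = V + 10.5175·d_A = (-15.6365,-15.3966)
T_B = V + ((C−V)·d_B)·d_B = V + 10.5175·d_B = (-23.6794,-19.7896)
sweep = 180° − θ = 128.3431°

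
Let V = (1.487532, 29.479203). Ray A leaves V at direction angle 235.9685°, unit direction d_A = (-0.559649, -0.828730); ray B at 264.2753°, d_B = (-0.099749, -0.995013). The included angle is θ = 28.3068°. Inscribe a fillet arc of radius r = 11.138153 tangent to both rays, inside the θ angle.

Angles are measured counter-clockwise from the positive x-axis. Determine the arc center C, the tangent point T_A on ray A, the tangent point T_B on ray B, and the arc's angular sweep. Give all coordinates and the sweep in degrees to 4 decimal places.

center=(-14.0008,-13.3581) T_A=(-23.2314,-7.1246) T_B=(-2.9182,-14.4691) sweep=151.6932

bisector direction at 250.1219° = (-0.340020,-0.940418)
center distance |VC| = r/sin(θ/2) = 11.138153/sin(14.1534°) = 45.551309
C = V + |VC|·bis = (-14.0008,-13.3581)
T_A = V + ((C−V)·d_A)·d_A = V + 44.1686·d_A = (-23.2314,-7.1246)
T_B = V + ((C−V)·d_B)·d_B = V + 44.1686·d_B = (-2.9182,-14.4691)
sweep = 180° − θ = 151.6932°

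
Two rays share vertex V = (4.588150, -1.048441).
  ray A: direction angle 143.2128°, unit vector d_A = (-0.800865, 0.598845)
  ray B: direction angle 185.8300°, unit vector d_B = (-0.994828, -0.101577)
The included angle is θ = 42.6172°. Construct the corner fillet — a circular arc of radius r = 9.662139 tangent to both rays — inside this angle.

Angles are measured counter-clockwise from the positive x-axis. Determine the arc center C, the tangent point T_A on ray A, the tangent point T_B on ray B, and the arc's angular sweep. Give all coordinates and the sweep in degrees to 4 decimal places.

center=(-21.0363,6.0475) T_A=(-15.2502,13.7856) T_B=(-20.0548,-3.5646) sweep=137.3828

bisector direction at 164.5214° = (-0.963730,0.266878)
center distance |VC| = r/sin(θ/2) = 9.662139/sin(21.3086°) = 26.588818
C = V + |VC|·bis = (-21.0363,6.0475)
T_A = V + ((C−V)·d_A)·d_A = V + 24.7711·d_A = (-15.2502,13.7856)
T_B = V + ((C−V)·d_B)·d_B = V + 24.7711·d_B = (-20.0548,-3.5646)
sweep = 180° − θ = 137.3828°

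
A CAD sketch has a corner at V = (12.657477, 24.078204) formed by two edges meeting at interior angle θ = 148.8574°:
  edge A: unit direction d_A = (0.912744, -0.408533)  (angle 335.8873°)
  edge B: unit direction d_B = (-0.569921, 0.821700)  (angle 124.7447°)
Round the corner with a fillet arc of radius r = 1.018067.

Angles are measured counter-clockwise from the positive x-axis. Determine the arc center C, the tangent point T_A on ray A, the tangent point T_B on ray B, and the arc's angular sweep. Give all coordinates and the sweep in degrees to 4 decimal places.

center=(13.3323,24.8915) T_A=(12.9164,23.9623) T_B=(12.4958,24.3113) sweep=31.1426

bisector direction at 50.3160° = (0.638553,0.769578)
center distance |VC| = r/sin(θ/2) = 1.018067/sin(74.4287°) = 1.056857
C = V + |VC|·bis = (13.3323,24.8915)
T_A = V + ((C−V)·d_A)·d_A = V + 0.2837·d_A = (12.9164,23.9623)
T_B = V + ((C−V)·d_B)·d_B = V + 0.2837·d_B = (12.4958,24.3113)
sweep = 180° − θ = 31.1426°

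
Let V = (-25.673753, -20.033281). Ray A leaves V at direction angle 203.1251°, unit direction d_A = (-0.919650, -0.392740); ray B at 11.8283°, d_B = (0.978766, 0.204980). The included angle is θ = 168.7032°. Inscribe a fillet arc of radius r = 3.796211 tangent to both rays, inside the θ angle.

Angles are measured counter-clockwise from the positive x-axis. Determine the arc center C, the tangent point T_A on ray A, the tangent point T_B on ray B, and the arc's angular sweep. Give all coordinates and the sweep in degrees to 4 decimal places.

center=(-24.5281,-23.6719) T_A=(-26.0190,-20.1807) T_B=(-25.3063,-19.9563) sweep=11.2968

bisector direction at 287.4767° = (0.300318,-0.953839)
center distance |VC| = r/sin(θ/2) = 3.796211/sin(84.3516°) = 3.814733
C = V + |VC|·bis = (-24.5281,-23.6719)
T_A = V + ((C−V)·d_A)·d_A = V + 0.3755·d_A = (-26.0190,-20.1807)
T_B = V + ((C−V)·d_B)·d_B = V + 0.3755·d_B = (-25.3063,-19.9563)
sweep = 180° − θ = 11.2968°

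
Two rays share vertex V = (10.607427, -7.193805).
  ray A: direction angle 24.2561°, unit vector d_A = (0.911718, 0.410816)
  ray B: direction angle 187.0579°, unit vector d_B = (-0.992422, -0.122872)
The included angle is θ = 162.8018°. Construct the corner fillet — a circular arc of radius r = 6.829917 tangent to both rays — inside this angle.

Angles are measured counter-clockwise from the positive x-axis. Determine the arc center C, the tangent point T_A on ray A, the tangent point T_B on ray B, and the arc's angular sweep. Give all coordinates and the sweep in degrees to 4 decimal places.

center=(8.7432,-0.5425) T_A=(11.5491,-6.7695) T_B=(9.5824,-7.3207) sweep=17.1982

bisector direction at 105.6570° = (-0.269878,0.962895)
center distance |VC| = r/sin(θ/2) = 6.829917/sin(81.4009°) = 6.907567
C = V + |VC|·bis = (8.7432,-0.5425)
T_A = V + ((C−V)·d_A)·d_A = V + 1.0328·d_A = (11.5491,-6.7695)
T_B = V + ((C−V)·d_B)·d_B = V + 1.0328·d_B = (9.5824,-7.3207)
sweep = 180° − θ = 17.1982°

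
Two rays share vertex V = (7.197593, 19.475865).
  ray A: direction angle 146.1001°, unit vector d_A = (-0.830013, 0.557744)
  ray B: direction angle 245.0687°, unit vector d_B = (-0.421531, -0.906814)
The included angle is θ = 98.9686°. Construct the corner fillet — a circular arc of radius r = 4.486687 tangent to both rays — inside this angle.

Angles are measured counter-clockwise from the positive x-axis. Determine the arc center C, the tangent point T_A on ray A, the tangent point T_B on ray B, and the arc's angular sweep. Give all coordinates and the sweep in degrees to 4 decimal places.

bisector direction at 195.5844° = (-0.963236,-0.268658)
center distance |VC| = r/sin(θ/2) = 4.486687/sin(49.4843°) = 5.901765
C = V + |VC|·bis = (1.5128,17.8903)
T_A = V + ((C−V)·d_A)·d_A = V + 3.8341·d_A = (4.0152,21.6143)
T_B = V + ((C−V)·d_B)·d_B = V + 3.8341·d_B = (5.5814,15.9990)
sweep = 180° − θ = 81.0314°

center=(1.5128,17.8903) T_A=(4.0152,21.6143) T_B=(5.5814,15.9990) sweep=81.0314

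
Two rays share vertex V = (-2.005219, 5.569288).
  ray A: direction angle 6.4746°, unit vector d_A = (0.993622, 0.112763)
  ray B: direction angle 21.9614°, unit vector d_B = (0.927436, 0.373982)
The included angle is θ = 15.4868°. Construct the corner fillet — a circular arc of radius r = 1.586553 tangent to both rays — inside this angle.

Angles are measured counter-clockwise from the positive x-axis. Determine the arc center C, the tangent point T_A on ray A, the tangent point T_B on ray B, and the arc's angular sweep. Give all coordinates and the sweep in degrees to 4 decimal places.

bisector direction at 14.2180° = (0.969368,0.245612)
center distance |VC| = r/sin(θ/2) = 1.586553/sin(7.7434°) = 11.775203
C = V + |VC|·bis = (9.4093,8.4614)
T_A = V + ((C−V)·d_A)·d_A = V + 11.6678·d_A = (9.5882,6.8850)
T_B = V + ((C−V)·d_B)·d_B = V + 11.6678·d_B = (8.8159,9.9328)
sweep = 180° − θ = 164.5132°

center=(9.4093,8.4614) T_A=(9.5882,6.8850) T_B=(8.8159,9.9328) sweep=164.5132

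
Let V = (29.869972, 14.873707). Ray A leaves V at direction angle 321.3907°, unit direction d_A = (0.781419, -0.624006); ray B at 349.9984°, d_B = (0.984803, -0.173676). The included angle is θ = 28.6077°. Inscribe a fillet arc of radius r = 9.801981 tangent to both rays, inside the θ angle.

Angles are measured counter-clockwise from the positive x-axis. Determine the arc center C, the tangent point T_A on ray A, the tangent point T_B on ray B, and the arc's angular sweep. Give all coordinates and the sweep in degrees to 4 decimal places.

bisector direction at 335.6945° = (0.911364,-0.411601)
center distance |VC| = r/sin(θ/2) = 9.801981/sin(14.3039°) = 39.673834
C = V + |VC|·bis = (66.0273,-1.4561)
T_A = V + ((C−V)·d_A)·d_A = V + 38.4439·d_A = (59.9108,-9.1155)
T_B = V + ((C−V)·d_B)·d_B = V + 38.4439·d_B = (67.7296,8.1969)
sweep = 180° − θ = 151.3923°

center=(66.0273,-1.4561) T_A=(59.9108,-9.1155) T_B=(67.7296,8.1969) sweep=151.3923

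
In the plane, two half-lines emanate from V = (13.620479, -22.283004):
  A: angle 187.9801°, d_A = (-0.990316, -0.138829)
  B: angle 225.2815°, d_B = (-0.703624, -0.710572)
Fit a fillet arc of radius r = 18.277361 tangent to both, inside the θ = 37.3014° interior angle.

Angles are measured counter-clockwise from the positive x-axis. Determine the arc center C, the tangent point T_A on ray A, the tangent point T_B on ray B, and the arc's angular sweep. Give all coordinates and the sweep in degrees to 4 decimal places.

center=(-37.4692,-47.9012) T_A=(-40.0067,-29.8008) T_B=(-24.4818,-60.7616) sweep=142.6986

bisector direction at 206.6308° = (-0.893913,-0.448240)
center distance |VC| = r/sin(θ/2) = 18.277361/sin(18.6507°) = 57.152858
C = V + |VC|·bis = (-37.4692,-47.9012)
T_A = V + ((C−V)·d_A)·d_A = V + 54.1515·d_A = (-40.0067,-29.8008)
T_B = V + ((C−V)·d_B)·d_B = V + 54.1515·d_B = (-24.4818,-60.7616)
sweep = 180° − θ = 142.6986°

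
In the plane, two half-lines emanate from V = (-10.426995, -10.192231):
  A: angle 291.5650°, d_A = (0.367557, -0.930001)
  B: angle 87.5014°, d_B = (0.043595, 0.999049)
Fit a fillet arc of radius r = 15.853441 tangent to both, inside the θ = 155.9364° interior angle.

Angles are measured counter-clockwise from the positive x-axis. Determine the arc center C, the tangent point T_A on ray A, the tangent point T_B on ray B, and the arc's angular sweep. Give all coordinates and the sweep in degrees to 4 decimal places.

center=(5.5587,-7.5076) T_A=(-9.1850,-13.3347) T_B=(-10.2797,-6.8165) sweep=24.0636

bisector direction at 9.5332° = (0.986190,0.165619)
center distance |VC| = r/sin(θ/2) = 15.853441/sin(77.9682°) = 16.209531
C = V + |VC|·bis = (5.5587,-7.5076)
T_A = V + ((C−V)·d_A)·d_A = V + 3.3790·d_A = (-9.1850,-13.3347)
T_B = V + ((C−V)·d_B)·d_B = V + 3.3790·d_B = (-10.2797,-6.8165)
sweep = 180° − θ = 24.0636°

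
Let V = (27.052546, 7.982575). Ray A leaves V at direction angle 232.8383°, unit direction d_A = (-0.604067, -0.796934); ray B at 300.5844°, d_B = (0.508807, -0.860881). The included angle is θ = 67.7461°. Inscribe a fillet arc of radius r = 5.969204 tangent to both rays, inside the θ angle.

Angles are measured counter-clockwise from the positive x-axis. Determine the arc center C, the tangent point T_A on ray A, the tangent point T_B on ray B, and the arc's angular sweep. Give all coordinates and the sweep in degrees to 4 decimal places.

bisector direction at 266.7113° = (-0.057366,-0.998353)
center distance |VC| = r/sin(θ/2) = 5.969204/sin(33.8730°) = 10.709885
C = V + |VC|·bis = (26.4382,-2.7097)
T_A = V + ((C−V)·d_A)·d_A = V + 8.8921·d_A = (21.6811,0.8961)
T_B = V + ((C−V)·d_B)·d_B = V + 8.8921·d_B = (31.5769,0.3275)
sweep = 180° − θ = 112.2539°

center=(26.4382,-2.7097) T_A=(21.6811,0.8961) T_B=(31.5769,0.3275) sweep=112.2539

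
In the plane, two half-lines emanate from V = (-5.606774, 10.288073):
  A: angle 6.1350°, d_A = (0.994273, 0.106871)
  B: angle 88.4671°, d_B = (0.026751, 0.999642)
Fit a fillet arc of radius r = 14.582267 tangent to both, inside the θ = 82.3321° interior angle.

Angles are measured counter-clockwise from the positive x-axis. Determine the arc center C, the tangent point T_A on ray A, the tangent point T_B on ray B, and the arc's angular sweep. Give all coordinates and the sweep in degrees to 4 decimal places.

center=(9.4164,26.5691) T_A=(10.9748,12.0704) T_B=(-5.1606,26.9592) sweep=97.6679

bisector direction at 47.3011° = (0.678146,0.734927)
center distance |VC| = r/sin(θ/2) = 14.582267/sin(41.1660°) = 22.153302
C = V + |VC|·bis = (9.4164,26.5691)
T_A = V + ((C−V)·d_A)·d_A = V + 16.6771·d_A = (10.9748,12.0704)
T_B = V + ((C−V)·d_B)·d_B = V + 16.6771·d_B = (-5.1606,26.9592)
sweep = 180° − θ = 97.6679°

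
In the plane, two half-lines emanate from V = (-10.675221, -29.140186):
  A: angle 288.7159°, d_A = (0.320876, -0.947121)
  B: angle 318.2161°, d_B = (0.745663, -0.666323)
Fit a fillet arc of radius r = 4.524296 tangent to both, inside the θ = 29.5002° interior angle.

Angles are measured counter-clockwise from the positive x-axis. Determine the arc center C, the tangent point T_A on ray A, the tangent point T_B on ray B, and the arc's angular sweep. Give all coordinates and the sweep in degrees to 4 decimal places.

center=(-0.8761,-43.9641) T_A=(-5.1612,-45.4159) T_B=(2.1385,-40.5905) sweep=150.4998

bisector direction at 303.4660° = (0.551442,-0.834213)
center distance |VC| = r/sin(θ/2) = 4.524296/sin(14.7501°) = 17.769958
C = V + |VC|·bis = (-0.8761,-43.9641)
T_A = V + ((C−V)·d_A)·d_A = V + 17.1844·d_A = (-5.1612,-45.4159)
T_B = V + ((C−V)·d_B)·d_B = V + 17.1844·d_B = (2.1385,-40.5905)
sweep = 180° − θ = 150.4998°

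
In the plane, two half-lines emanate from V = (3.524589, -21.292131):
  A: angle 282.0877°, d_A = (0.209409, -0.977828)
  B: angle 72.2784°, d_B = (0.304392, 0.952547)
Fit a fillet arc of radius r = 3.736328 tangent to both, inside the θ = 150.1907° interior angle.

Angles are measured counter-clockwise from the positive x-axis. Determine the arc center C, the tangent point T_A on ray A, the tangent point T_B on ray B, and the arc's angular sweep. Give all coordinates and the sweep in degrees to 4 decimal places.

center=(7.3863,-21.4821) T_A=(3.7328,-22.2646) T_B=(3.8273,-20.3448) sweep=29.8093

bisector direction at 357.1830° = (0.998792,-0.049145)
center distance |VC| = r/sin(θ/2) = 3.736328/sin(75.0953°) = 3.866413
C = V + |VC|·bis = (7.3863,-21.4821)
T_A = V + ((C−V)·d_A)·d_A = V + 0.9945·d_A = (3.7328,-22.2646)
T_B = V + ((C−V)·d_B)·d_B = V + 0.9945·d_B = (3.8273,-20.3448)
sweep = 180° − θ = 29.8093°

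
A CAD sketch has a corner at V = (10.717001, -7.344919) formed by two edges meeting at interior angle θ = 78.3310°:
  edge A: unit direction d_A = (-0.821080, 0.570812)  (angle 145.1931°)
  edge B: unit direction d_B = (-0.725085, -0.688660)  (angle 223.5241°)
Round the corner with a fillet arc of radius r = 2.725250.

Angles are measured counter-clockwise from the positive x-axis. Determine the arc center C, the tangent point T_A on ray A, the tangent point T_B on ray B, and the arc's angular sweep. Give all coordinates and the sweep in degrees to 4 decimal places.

bisector direction at 184.3586° = (-0.997108,-0.075999)
center distance |VC| = r/sin(θ/2) = 2.725250/sin(39.1655°) = 4.315091
C = V + |VC|·bis = (6.4144,-7.6729)
T_A = V + ((C−V)·d_A)·d_A = V + 3.3456·d_A = (7.9700,-5.4352)
T_B = V + ((C−V)·d_B)·d_B = V + 3.3456·d_B = (8.2912,-9.6489)
sweep = 180° − θ = 101.6690°

center=(6.4144,-7.6729) T_A=(7.9700,-5.4352) T_B=(8.2912,-9.6489) sweep=101.6690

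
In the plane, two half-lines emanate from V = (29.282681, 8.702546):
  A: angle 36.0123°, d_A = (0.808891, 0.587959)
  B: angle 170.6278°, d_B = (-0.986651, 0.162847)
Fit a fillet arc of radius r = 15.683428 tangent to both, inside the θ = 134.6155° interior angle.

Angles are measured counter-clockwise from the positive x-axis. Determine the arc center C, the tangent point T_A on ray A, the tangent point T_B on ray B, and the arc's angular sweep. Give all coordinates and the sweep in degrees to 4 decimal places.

center=(25.3662,25.2446) T_A=(34.5874,12.5584) T_B=(22.8122,9.7705) sweep=45.3845

bisector direction at 103.3201° = (-0.230390,0.973098)
center distance |VC| = r/sin(θ/2) = 15.683428/sin(67.3077°) = 16.999342
C = V + |VC|·bis = (25.3662,25.2446)
T_A = V + ((C−V)·d_A)·d_A = V + 6.5580·d_A = (34.5874,12.5584)
T_B = V + ((C−V)·d_B)·d_B = V + 6.5580·d_B = (22.8122,9.7705)
sweep = 180° − θ = 45.3845°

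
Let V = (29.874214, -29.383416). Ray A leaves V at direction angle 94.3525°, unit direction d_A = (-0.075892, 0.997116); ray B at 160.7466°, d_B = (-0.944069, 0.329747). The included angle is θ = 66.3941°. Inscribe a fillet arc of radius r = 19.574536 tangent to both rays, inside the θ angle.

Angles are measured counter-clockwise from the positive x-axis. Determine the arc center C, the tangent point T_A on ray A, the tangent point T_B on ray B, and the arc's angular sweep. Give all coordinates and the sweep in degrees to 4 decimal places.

center=(8.0857,-1.0389) T_A=(27.6038,0.4467) T_B=(1.6311,-19.5186) sweep=113.6059

bisector direction at 127.5496° = (-0.609447,0.792827)
center distance |VC| = r/sin(θ/2) = 19.574536/sin(33.1970°) = 35.751262
C = V + |VC|·bis = (8.0857,-1.0389)
T_A = V + ((C−V)·d_A)·d_A = V + 29.9164·d_A = (27.6038,0.4467)
T_B = V + ((C−V)·d_B)·d_B = V + 29.9164·d_B = (1.6311,-19.5186)
sweep = 180° − θ = 113.6059°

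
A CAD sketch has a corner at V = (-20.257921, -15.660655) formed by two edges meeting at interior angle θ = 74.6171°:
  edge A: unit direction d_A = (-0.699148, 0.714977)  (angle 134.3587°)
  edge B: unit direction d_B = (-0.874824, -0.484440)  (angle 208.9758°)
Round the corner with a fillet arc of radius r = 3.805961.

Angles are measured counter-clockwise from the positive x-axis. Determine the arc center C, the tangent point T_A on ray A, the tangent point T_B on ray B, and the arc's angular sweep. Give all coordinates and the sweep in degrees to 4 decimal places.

bisector direction at 171.6673° = (-0.989443,0.144922)
center distance |VC| = r/sin(θ/2) = 3.805961/sin(37.3085°) = 6.279354
C = V + |VC|·bis = (-26.4710,-14.7506)
T_A = V + ((C−V)·d_A)·d_A = V + 4.9945·d_A = (-23.7498,-12.0897)
T_B = V + ((C−V)·d_B)·d_B = V + 4.9945·d_B = (-24.6272,-18.0802)
sweep = 180° − θ = 105.3829°

center=(-26.4710,-14.7506) T_A=(-23.7498,-12.0897) T_B=(-24.6272,-18.0802) sweep=105.3829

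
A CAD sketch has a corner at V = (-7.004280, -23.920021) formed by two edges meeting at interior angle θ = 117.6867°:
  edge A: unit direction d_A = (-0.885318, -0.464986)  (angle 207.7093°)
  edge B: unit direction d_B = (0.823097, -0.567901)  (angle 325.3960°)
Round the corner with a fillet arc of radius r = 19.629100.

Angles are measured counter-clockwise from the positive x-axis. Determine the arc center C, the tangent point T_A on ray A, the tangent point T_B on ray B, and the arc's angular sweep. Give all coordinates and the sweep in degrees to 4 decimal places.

center=(-8.3836,-46.8162) T_A=(-17.5108,-29.4382) T_B=(2.7638,-30.6596) sweep=62.3133

bisector direction at 266.5527° = (-0.060131,-0.998190)
center distance |VC| = r/sin(θ/2) = 19.629100/sin(58.8434°) = 22.937731
C = V + |VC|·bis = (-8.3836,-46.8162)
T_A = V + ((C−V)·d_A)·d_A = V + 11.8675·d_A = (-17.5108,-29.4382)
T_B = V + ((C−V)·d_B)·d_B = V + 11.8675·d_B = (2.7638,-30.6596)
sweep = 180° − θ = 62.3133°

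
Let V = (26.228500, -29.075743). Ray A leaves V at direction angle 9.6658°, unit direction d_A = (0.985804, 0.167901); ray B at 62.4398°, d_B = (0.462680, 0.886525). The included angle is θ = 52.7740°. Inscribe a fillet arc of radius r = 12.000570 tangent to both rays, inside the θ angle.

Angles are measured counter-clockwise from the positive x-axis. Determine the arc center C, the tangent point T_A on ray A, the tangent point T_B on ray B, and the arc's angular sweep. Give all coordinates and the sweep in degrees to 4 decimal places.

bisector direction at 36.0528° = (0.808475,0.588531)
center distance |VC| = r/sin(θ/2) = 12.000570/sin(26.3870°) = 27.002042
C = V + |VC|·bis = (48.0590,-13.1842)
T_A = V + ((C−V)·d_A)·d_A = V + 24.1888·d_A = (50.0739,-25.0144)
T_B = V + ((C−V)·d_B)·d_B = V + 24.1888·d_B = (37.4202,-7.6318)
sweep = 180° − θ = 127.2260°

center=(48.0590,-13.1842) T_A=(50.0739,-25.0144) T_B=(37.4202,-7.6318) sweep=127.2260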